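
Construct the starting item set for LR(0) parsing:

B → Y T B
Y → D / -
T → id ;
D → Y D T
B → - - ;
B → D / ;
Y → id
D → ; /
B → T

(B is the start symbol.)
{ [B → . - - ;], [B → . D / ;], [B → . T], [B → . Y T B], [B' → . B], [D → . ; /], [D → . Y D T], [T → . id ;], [Y → . D / -], [Y → . id] }

First, augment the grammar with B' → B
I₀ = CLOSURE({ [B' → . B] }):
  [B' → . B] has the dot before B: add [B → . Y T B], [B → . - - ;], [B → . D / ;], [B → . T]
  [B → . Y T B] has the dot before Y: add [Y → . D / -], [Y → . id]
  [B → . D / ;] has the dot before D: add [D → . Y D T], [D → . ; /]
  [B → . T] has the dot before T: add [T → . id ;]
No further items can be added.

I₀ = { [B → . - - ;], [B → . D / ;], [B → . T], [B → . Y T B], [B' → . B], [D → . ; /], [D → . Y D T], [T → . id ;], [Y → . D / -], [Y → . id] }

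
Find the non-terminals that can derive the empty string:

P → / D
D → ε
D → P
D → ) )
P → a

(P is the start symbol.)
{ 'D' }

A non-terminal is nullable if it can derive ε (the empty string): either it has an ε-production, or it has a production whose right-hand side consists entirely of nullable non-terminals.

ε-productions: D → ε
So D is immediately nullable.
No further non-terminal can be added: every production for the remaining non-terminals contains a terminal or a non-nullable non-terminal.
Nullable = { 'D' }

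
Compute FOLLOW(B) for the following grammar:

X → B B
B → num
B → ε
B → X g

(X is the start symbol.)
{ $, 'g', 'num' }

To compute FOLLOW(B), find every occurrence of B on a right-hand side N → α B β: add FIRST(β) \ {ε}, and if β is empty or nullable also add FOLLOW(N). Iterate to a fixed point.

In X → B B: B is followed by B, add FIRST(B) \ {ε} = { 'g', 'num' }
  B is nullable, so also add FOLLOW(X)
In X → B B: B is at the end, add FOLLOW(X)

The FOLLOW sets referred to above (computed the same way, to a fixed point):
  FOLLOW(X) = { $, 'g' }

Taking the union: FOLLOW(B) = { $, 'g', 'num' }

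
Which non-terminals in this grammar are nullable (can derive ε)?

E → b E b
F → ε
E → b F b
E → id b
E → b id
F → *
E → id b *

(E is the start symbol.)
A non-terminal is nullable if it can derive ε (the empty string): either it has an ε-production, or it has a production whose right-hand side consists entirely of nullable non-terminals.

ε-productions: F → ε
So F is immediately nullable.
No further non-terminal can be added: every production for the remaining non-terminals contains a terminal or a non-nullable non-terminal.
Nullable = { 'F' }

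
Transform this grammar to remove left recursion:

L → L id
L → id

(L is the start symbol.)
L is directly left-recursive. The standard transformation for
  A → A α₁ | ... | A α_m | β₁ | ... | β_n
is
  A  → β₁ A' | ... | β_n A'
  A' → α₁ A' | ... | α_m A' | ε

L → id becomes L → id L'
L → L id becomes L' → id L'
Add L' → ε

Resulting grammar:
L → id L'
L' → id L'
L' → ε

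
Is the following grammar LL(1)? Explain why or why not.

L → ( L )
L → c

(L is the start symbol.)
Yes, the grammar is LL(1).

For L:
  PREDICT(L → '(' L ')') = { '(' }
  PREDICT(L → c) = { 'c' }

All predict sets are disjoint. The grammar IS LL(1).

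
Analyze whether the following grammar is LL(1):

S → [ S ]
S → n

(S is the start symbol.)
Yes, the grammar is LL(1).

For S:
  PREDICT(S → '[' S ']') = { '[' }
  PREDICT(S → n) = { 'n' }

All predict sets are disjoint. The grammar IS LL(1).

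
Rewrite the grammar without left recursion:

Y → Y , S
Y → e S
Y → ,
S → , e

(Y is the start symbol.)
Y is directly left-recursive. The standard transformation for
  A → A α₁ | ... | A α_m | β₁ | ... | β_n
is
  A  → β₁ A' | ... | β_n A'
  A' → α₁ A' | ... | α_m A' | ε

Y → e S becomes Y → e S Y'
Y → , becomes Y → , Y'
Y → Y , S becomes Y' → , S Y'
Add Y' → ε

Productions for other non-terminals are unchanged:
  S → , e

Resulting grammar:
Y → e S Y'
Y → , Y'
Y' → , S Y'
Y' → ε
S → , e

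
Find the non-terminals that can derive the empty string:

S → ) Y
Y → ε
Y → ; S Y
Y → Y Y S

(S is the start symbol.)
A non-terminal is nullable if it can derive ε (the empty string): either it has an ε-production, or it has a production whose right-hand side consists entirely of nullable non-terminals.

ε-productions: Y → ε
So Y is immediately nullable.
No further non-terminal can be added: every production for the remaining non-terminals contains a terminal or a non-nullable non-terminal.
Nullable = { 'Y' }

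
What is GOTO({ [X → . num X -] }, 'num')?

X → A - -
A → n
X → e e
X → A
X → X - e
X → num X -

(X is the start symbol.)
GOTO(I, 'num') = CLOSURE({ [A → αX.β] : [A → α.Xβ] ∈ I, X = 'num' })

Items with dot before 'num', with the dot advanced:
  [X → . num X -] → [X → num . X -]
Closure of the advanced items:
  [X → num . X -] has the dot before X: add [X → . A - -], [X → . e e], [X → . A], [X → . X - e], [X → . num X -]
  [X → . A - -] has the dot before A: add [A → . n]

GOTO = { [A → . n], [X → . A - -], [X → . A], [X → . X - e], [X → . e e], [X → . num X -], [X → num . X -] }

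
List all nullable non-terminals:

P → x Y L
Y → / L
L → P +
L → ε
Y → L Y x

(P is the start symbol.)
A non-terminal is nullable if it can derive ε (the empty string): either it has an ε-production, or it has a production whose right-hand side consists entirely of nullable non-terminals.

ε-productions: L → ε
So L is immediately nullable.
No further non-terminal can be added: every production for the remaining non-terminals contains a terminal or a non-nullable non-terminal.
Nullable = { 'L' }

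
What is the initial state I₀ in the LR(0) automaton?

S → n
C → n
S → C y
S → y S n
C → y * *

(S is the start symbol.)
{ [C → . n], [C → . y * *], [S → . C y], [S → . n], [S → . y S n], [S' → . S] }

First, augment the grammar with S' → S
I₀ = CLOSURE({ [S' → . S] }):
  [S' → . S] has the dot before S: add [S → . n], [S → . C y], [S → . y S n]
  [S → . C y] has the dot before C: add [C → . n], [C → . y * *]
No further items can be added.

I₀ = { [C → . n], [C → . y * *], [S → . C y], [S → . n], [S → . y S n], [S' → . S] }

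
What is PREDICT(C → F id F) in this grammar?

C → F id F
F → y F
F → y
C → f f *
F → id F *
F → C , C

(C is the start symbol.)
{ 'f', 'id', 'y' }

PREDICT(C → F id F) = (FIRST(RHS) \ {ε}) ∪ (FOLLOW(C) if ε ∈ FIRST(RHS), i.e. RHS ⇒* ε)
FIRST(F) = { 'f', 'id', 'y' }
FIRST(F id F) = { 'f', 'id', 'y' }
ε ∉ FIRST(F id F), so FOLLOW(C) is not added.
PREDICT(C → F id F) = { 'f', 'id', 'y' }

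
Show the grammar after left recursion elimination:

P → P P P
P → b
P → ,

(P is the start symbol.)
P → b P'
P → , P'
P' → P P P'
P' → ε

P is directly left-recursive. The standard transformation for
  A → A α₁ | ... | A α_m | β₁ | ... | β_n
is
  A  → β₁ A' | ... | β_n A'
  A' → α₁ A' | ... | α_m A' | ε

P → b becomes P → b P'
P → , becomes P → , P'
P → P P P becomes P' → P P P'
Add P' → ε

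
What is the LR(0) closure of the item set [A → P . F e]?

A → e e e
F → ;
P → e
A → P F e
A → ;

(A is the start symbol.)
{ [A → P . F e], [F → . ;] }

Start with: [A → P . F e]
  [A → P . F e] has the dot before F: add [F → . ;]
No further items can be added.

CLOSURE = { [A → P . F e], [F → . ;] }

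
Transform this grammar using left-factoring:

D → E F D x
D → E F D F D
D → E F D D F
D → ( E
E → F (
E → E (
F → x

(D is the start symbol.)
D → E F D D'
D' → x
D' → F D
D' → D F
D → ( E
E → F (
E → E (
F → x

Left-factoring transforms A → αβ₁ | αβ₂ into A → αA' and A' → β₁ | β₂
(α is the longest common prefix among the alternatives). Repeat until
no nonterminal has two alternatives with a common prefix.

Round 1: D has alternatives sharing prefix 'E F D'. Introduce D': D → E F D D'
  Add: D' → x
  Add: D' → F D
  Add: D' → D F

No remaining common prefixes — done.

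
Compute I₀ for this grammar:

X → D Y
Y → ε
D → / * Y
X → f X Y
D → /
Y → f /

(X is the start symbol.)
{ [D → . / * Y], [D → . /], [X → . D Y], [X → . f X Y], [X' → . X] }

First, augment the grammar with X' → X
I₀ = CLOSURE({ [X' → . X] }):
  [X' → . X] has the dot before X: add [X → . D Y], [X → . f X Y]
  [X → . D Y] has the dot before D: add [D → . / * Y], [D → . /]
No further items can be added.

I₀ = { [D → . / * Y], [D → . /], [X → . D Y], [X → . f X Y], [X' → . X] }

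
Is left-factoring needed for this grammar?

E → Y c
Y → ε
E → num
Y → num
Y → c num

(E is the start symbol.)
No, left-factoring is not needed

Left-factoring is needed when two productions for the same non-terminal
share a common prefix on the right-hand side.

Productions for E:
  E → Y c
  E → num
Productions for Y:
  Y → ε
  Y → num
  Y → c num

No common prefixes found.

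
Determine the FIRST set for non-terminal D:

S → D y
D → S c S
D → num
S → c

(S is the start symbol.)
FIRST sets of the other non-terminals involved (by the same procedure, iterated to a fixed point):
  FIRST(S) = { 'c', 'num' }

From D → S c S:
  - S is a non-terminal: add FIRST(S) \ {ε} = { 'c', 'num' }
    S is not nullable, so stop
From D → num:
  - num is a terminal: add 'num' and stop

Collecting: FIRST(D) = { 'c', 'num' }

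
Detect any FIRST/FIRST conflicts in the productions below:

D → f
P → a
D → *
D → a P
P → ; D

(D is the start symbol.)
A FIRST/FIRST conflict occurs when two productions N → α and N → β for the same non-terminal have FIRST(α) ∩ FIRST(β) ≠ ∅ (with ε ∈ FIRST of a nullable right-hand side, so two nullable alternatives also conflict).

Productions for D:
  D → f: FIRST = { 'f' }
  D → *: FIRST = { '*' }
  D → a P: FIRST = { 'a' }
Productions for P:
  P → a: FIRST = { 'a' }
  P → ; D: FIRST = { ';' }

All alternatives of each non-terminal have pairwise disjoint FIRST sets.

Answer: No FIRST/FIRST conflicts.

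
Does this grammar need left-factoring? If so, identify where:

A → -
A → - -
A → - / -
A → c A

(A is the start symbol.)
Left-factoring is needed when two productions for the same non-terminal
share a common prefix on the right-hand side.

Productions for A:
  A → -
  A → - -
  A → - / -
  A → c A

Found common prefix '-' in productions for A

Answer: Yes, A has productions with common prefix '-'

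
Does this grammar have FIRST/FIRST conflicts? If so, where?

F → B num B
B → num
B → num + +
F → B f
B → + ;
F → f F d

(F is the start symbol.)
Yes. F → B num B / F → B f on { '+', 'num' }; B → num / B → num '+' '+' on { 'num' }

A FIRST/FIRST conflict occurs when two productions N → α and N → β for the same non-terminal have FIRST(α) ∩ FIRST(β) ≠ ∅ (with ε ∈ FIRST of a nullable right-hand side, so two nullable alternatives also conflict).

FIRST sets of the non-terminals at (or reachable through a nullable prefix from) the front of some alternative:
  FIRST(B) = { '+', 'num' }

Productions for F:
  F → B num B: FIRST = { '+', 'num' }
  F → B f: FIRST = { '+', 'num' }
  F → f F d: FIRST = { 'f' }
Productions for B:
  B → num: FIRST = { 'num' }
  B → num + +: FIRST = { 'num' }
  B → + ;: FIRST = { '+' }

Conflict for F: F → B num B and F → B f
  Overlap: { '+', 'num' }
Conflict for B: B → num and B → num + +
  Overlap: { 'num' }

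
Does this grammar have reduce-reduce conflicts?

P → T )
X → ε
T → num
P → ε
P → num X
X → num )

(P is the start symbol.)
Yes — I3: [T → num .] vs [X → .]

A reduce-reduce conflict occurs when an LR(0) state has two complete items [A → α .] and [B → β .] — both call for a reduction, and with no lookahead the parser cannot choose between them.

Augment with P' → P and build the canonical LR(0) collection (I0 = CLOSURE({[P' → . P]}), then GOTO on every symbol after a dot until no new states appear). It has 8 states:
  I0: { [P → . T )], [P → . num X], [P → .], [P' → . P], [T → . num] }  — shift, reduce
  I1: { [P' → P .] }  — accept
  I2: { [P → T . )] }  — shift
  I3: { [P → num . X], [T → num .], [X → . num )], [X → .] }  — shift, 2 reduces
  I4: { [P → num X .] }  — reduce
  I5: { [X → num . )] }  — shift
  I6: { [X → num ) .] }  — reduce
  I7: { [P → T ) .] }  — reduce

I3 contains complete items [T → num .], [X → .] — reduce-reduce conflict.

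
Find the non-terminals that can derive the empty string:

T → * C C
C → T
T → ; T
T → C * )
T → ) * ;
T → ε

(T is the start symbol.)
{ 'C', 'T' }

A non-terminal is nullable if it can derive ε (the empty string): either it has an ε-production, or it has a production whose right-hand side consists entirely of nullable non-terminals.

ε-productions: T → ε
So T is immediately nullable.
C → T: every symbol on the right is nullable, so C is nullable too.
Every non-terminal is now nullable.
Nullable = { 'C', 'T' }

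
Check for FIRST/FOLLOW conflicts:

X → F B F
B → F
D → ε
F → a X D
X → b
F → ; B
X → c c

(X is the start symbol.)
No FIRST/FOLLOW conflicts.

Nullable non-terminals: D.
D has a nullable alternative but only one production, so nothing to check.

B, F, X have no nullable alternative, so no FIRST/FOLLOW check is needed there.

No FIRST/FOLLOW conflicts found.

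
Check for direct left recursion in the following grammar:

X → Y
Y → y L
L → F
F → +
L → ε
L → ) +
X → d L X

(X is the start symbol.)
Direct left recursion occurs when N → N α for some non-terminal N (the right-hand side begins with the left-hand side itself).

X → Y: starts with Y
Y → y L: starts with y
L → F: starts with F
F → +: starts with '+'
L → ε: starts with ε
L → ) +: starts with ')'
X → d L X: starts with d

No direct left recursion found.

Answer: No direct left recursion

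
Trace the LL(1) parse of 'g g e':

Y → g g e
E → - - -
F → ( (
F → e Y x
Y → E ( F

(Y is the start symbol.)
Stack is shown with the top on the left.

Stack    Input    Action
------------------------
Y $      g g e $  output Y → g g e
g g e $  g g e $  match 'g'
g e $    g e $    match 'g'
e $      e $      match 'e'
$        $        accept

The string is accepted.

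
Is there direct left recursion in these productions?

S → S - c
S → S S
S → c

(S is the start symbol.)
S → S - c: LEFT RECURSIVE (starts with S)
S → S S: LEFT RECURSIVE (starts with S)
S → c: starts with c

The grammar has direct left recursion on: S.

Answer: Yes, S is left-recursive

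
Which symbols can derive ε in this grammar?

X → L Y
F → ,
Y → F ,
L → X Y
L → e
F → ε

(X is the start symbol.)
{ 'F' }

A non-terminal is nullable if it can derive ε (the empty string): either it has an ε-production, or it has a production whose right-hand side consists entirely of nullable non-terminals.

ε-productions: F → ε
So F is immediately nullable.
No further non-terminal can be added: every production for the remaining non-terminals contains a terminal or a non-nullable non-terminal.
Nullable = { 'F' }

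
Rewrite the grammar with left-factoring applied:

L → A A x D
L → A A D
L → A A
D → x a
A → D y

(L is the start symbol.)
Left-factoring transforms A → αβ₁ | αβ₂ into A → αA' and A' → β₁ | β₂
(α is the longest common prefix among the alternatives). Repeat until
no nonterminal has two alternatives with a common prefix.

Round 1: L has alternatives sharing prefix 'A A'. Introduce L': L → A A L'
  Add: L' → x D
  Add: L' → D
  Add: L' → ε

No remaining common prefixes — done.

Resulting grammar:
L → A A L'
L' → x D
L' → D
L' → ε
D → x a
A → D y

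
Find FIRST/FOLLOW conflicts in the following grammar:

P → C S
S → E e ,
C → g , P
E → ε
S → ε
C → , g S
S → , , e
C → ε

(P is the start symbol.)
A FIRST/FOLLOW conflict occurs when a non-terminal N has a nullable alternative N → β (β ⇒* ε) and another alternative N → α with FIRST(α) ∩ FOLLOW(N) ≠ ∅: on such a lookahead the parser cannot decide between expanding α and letting N vanish via β.

Nullable non-terminals: C, E, P, S.
FIRST sets used below: FIRST(E) = { ε }

C: nullable alternative(s) C → ε; FOLLOW(C) = { $, ',', 'e' }
  C → g , P: FIRST \ {ε} = { 'g' } — disjoint from FOLLOW(C)
  C → , g S: FIRST \ {ε} = { ',' } — overlaps FOLLOW(C) on { ',' }: CONFLICT
  C → ε: FIRST \ {ε} = { } — this is the only nullable alternative, skip
E has a nullable alternative but only one production, so nothing to check.
P has a nullable alternative but only one production, so nothing to check.

S: nullable alternative(s) S → ε; FOLLOW(S) = { $, ',', 'e' }
  S → E e ,: FIRST \ {ε} = { 'e' } — overlaps FOLLOW(S) on { 'e' }: CONFLICT
  S → ε: FIRST \ {ε} = { } — this is the only nullable alternative, skip
  S → , , e: FIRST \ {ε} = { ',' } — overlaps FOLLOW(S) on { ',' }: CONFLICT

So the grammar has 3 FIRST/FOLLOW conflicts (marked CONFLICT above).

Answer: Yes. S → E e ',' with FOLLOW(S) on { 'e' }; S → ',' ',' e with FOLLOW(S) on { ',' }; C → ',' g S with FOLLOW(C) on { ',' }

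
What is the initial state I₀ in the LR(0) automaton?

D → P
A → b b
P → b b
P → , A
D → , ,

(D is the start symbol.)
{ [D → . , ,], [D → . P], [D' → . D], [P → . , A], [P → . b b] }

First, augment the grammar with D' → D
I₀ = CLOSURE({ [D' → . D] }):
  [D' → . D] has the dot before D: add [D → . P], [D → . , ,]
  [D → . P] has the dot before P: add [P → . b b], [P → . , A]
No further items can be added.

I₀ = { [D → . , ,], [D → . P], [D' → . D], [P → . , A], [P → . b b] }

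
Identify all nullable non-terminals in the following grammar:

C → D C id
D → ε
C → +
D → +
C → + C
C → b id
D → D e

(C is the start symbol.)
{ 'D' }

ε-productions: D → ε
So D is immediately nullable.
No further non-terminal can be added: every production for the remaining non-terminals contains a terminal or a non-nullable non-terminal.
Nullable = { 'D' }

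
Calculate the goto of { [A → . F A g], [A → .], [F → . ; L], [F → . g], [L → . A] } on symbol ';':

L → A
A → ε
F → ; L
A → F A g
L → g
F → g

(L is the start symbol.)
GOTO(I, ';') = CLOSURE({ [A → αX.β] : [A → α.Xβ] ∈ I, X = ';' })

Items with dot before ';', with the dot advanced:
  [F → . ; L] → [F → ; . L]
Closure of the advanced items:
  [F → ; . L] has the dot before L: add [L → . A], [L → . g]
  [L → . A] has the dot before A: add [A → .], [A → . F A g]
  [A → . F A g] has the dot before F: add [F → . ; L], [F → . g]

GOTO = { [A → . F A g], [A → .], [F → . ; L], [F → . g], [F → ; . L], [L → . A], [L → . g] }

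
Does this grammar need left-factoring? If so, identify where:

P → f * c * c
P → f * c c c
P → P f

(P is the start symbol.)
Yes, P has productions with common prefix 'f * c'

Left-factoring is needed when two productions for the same non-terminal
share a common prefix on the right-hand side.

Productions for P:
  P → f * c * c
  P → f * c c c
  P → P f

Found common prefix 'f * c' in productions for P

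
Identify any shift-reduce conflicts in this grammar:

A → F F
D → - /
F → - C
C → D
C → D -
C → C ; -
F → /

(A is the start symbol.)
Yes — I7: [F → - C .] vs [C → C . ; -]; I8: [C → D .] vs [C → D . -]

Augment with A' → A and build the canonical LR(0) collection (I0 = CLOSURE({[A' → . A]}), then GOTO on every symbol after a dot until no new states appear). It has 13 states:
  I0: { [A → . F F], [A' → . A], [F → . - C], [F → . /] }  — shift
  I1: { [C → . C ; -], [C → . D -], [C → . D], [D → . - /], [F → - . C] }  — shift
  I2: { [F → / .] }  — reduce
  I3: { [A' → A .] }  — accept
  I4: { [A → F . F], [F → . - C], [F → . /] }  — shift
  I5: { [A → F F .] }  — reduce
  I6: { [D → - . /] }  — shift
  I7: { [C → C . ; -], [F → - C .] }  — shift, reduce
  I8: { [C → D . -], [C → D .] }  — shift, reduce
  I9: { [C → D - .] }  — reduce
  I10: { [C → C ; . -] }  — shift
  I11: { [C → C ; - .] }  — reduce
  I12: { [D → - / .] }  — reduce

I7 contains reduce item [F → - C .] and shift item [C → C . ; -] — shift-reduce conflict.
I8 contains reduce item [C → D .] and shift item [C → D . -] — shift-reduce conflict.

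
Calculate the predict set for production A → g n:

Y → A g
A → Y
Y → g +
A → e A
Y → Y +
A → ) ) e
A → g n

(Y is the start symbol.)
{ 'g' }

PREDICT(A → g n) = (FIRST(RHS) \ {ε}) ∪ (FOLLOW(A) if ε ∈ FIRST(RHS), i.e. RHS ⇒* ε)
FIRST(g n) = { 'g' }
ε ∉ FIRST(g n), so FOLLOW(A) is not added.
PREDICT(A → g n) = { 'g' }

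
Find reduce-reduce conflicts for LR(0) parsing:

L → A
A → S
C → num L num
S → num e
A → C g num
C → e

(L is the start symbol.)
A reduce-reduce conflict occurs when an LR(0) state has two complete items [A → α .] and [B → β .] — both call for a reduction, and with no lookahead the parser cannot choose between them.

Augment with L' → L and build the canonical LR(0) collection (I0 = CLOSURE({[L' → . L]}), then GOTO on every symbol after a dot until no new states appear). It has 12 states:
  I0: { [A → . C g num], [A → . S], [C → . e], [C → . num L num], [L → . A], [L' → . L], [S → . num e] }  — shift
  I1: { [L → A .] }  — reduce
  I2: { [A → C . g num] }  — shift
  I3: { [L' → L .] }  — accept
  I4: { [A → S .] }  — reduce
  I5: { [C → e .] }  — reduce
  I6: { [A → . C g num], [A → . S], [C → . e], [C → . num L num], [C → num . L num], [L → . A], [S → . num e], [S → num . e] }  — shift
  I7: { [C → num L . num] }  — shift
  I8: { [C → e .], [S → num e .] }  — 2 reduces
  I9: { [C → num L num .] }  — reduce
  I10: { [A → C g . num] }  — shift
  I11: { [A → C g num .] }  — reduce

I8 contains complete items [C → e .], [S → num e .] — reduce-reduce conflict.

Answer: Yes — I8: [C → e .] vs [S → num e .]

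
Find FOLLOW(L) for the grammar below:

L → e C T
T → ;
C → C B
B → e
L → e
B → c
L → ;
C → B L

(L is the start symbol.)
To compute FOLLOW(L), find every occurrence of L on a right-hand side N → α L β: add FIRST(β) \ {ε}, and if β is empty or nullable also add FOLLOW(N). Iterate to a fixed point.

L is the start symbol, so $ ∈ FOLLOW(L).
In C → B L: L is at the end, add FOLLOW(C)

The FOLLOW sets referred to above (computed the same way, to a fixed point):
  FOLLOW(C) = { ';', 'c', 'e' }

Taking the union: FOLLOW(L) = { $, ';', 'c', 'e' }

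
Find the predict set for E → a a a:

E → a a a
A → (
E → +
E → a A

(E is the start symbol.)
PREDICT(E → a a a) = (FIRST(RHS) \ {ε}) ∪ (FOLLOW(E) if ε ∈ FIRST(RHS), i.e. RHS ⇒* ε)
FIRST(a a a) = { 'a' }
ε ∉ FIRST(a a a), so FOLLOW(E) is not added.
PREDICT(E → a a a) = { 'a' }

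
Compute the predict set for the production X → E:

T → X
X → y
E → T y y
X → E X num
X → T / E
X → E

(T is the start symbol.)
{ 'y' }

PREDICT(X → E) = (FIRST(RHS) \ {ε}) ∪ (FOLLOW(X) if ε ∈ FIRST(RHS), i.e. RHS ⇒* ε)
FIRST(E) = { 'y' }
FIRST(E) = { 'y' }
ε ∉ FIRST(E), so FOLLOW(X) is not added.
PREDICT(X → E) = { 'y' }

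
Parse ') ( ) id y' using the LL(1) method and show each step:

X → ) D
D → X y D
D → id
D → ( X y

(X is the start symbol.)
Stack is shown with the top on the left.

Stack    Input         Action
-----------------------------
X $      ) ( ) id y $  output X → ) D
) D $    ) ( ) id y $  match ')'
D $      ( ) id y $    output D → ( X y
( X y $  ( ) id y $    match '('
X y $    ) id y $      output X → ) D
) D y $  ) id y $      match ')'
D y $    id y $        output D → id
id y $   id y $        match 'id'
y $      y $           match 'y'
$        $             accept

The string is accepted.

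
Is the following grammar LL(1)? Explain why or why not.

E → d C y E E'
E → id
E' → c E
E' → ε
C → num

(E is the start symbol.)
No. Predict set conflict for E': { 'c' }

A grammar is LL(1) if for each non-terminal N with multiple productions, the predict sets of those productions are pairwise disjoint, where PREDICT(N → α) = (FIRST(α) \ {ε}) ∪ (FOLLOW(N) if α ⇒* ε).

Relevant sets:
  FOLLOW(E') = { $, 'c' }

For E:
  PREDICT(E → d C y E E') = { 'd' }
  PREDICT(E → id) = { 'id' }
For E':
  PREDICT(E' → c E) = { 'c' }
  PREDICT(E' → ε) = { $, 'c' }
C has a single production, so nothing to check there.

Conflict found: Predict set conflict for E': { 'c' }
The grammar is NOT LL(1).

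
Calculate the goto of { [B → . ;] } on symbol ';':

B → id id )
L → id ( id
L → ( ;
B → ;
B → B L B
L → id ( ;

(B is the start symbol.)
{ [B → ; .] }

GOTO(I, ';') = CLOSURE({ [A → αX.β] : [A → α.Xβ] ∈ I, X = ';' })

Items with dot before ';', with the dot advanced:
  [B → . ;] → [B → ; .]
Closure adds nothing (no advanced item has the dot before a non-terminal).

GOTO = { [B → ; .] }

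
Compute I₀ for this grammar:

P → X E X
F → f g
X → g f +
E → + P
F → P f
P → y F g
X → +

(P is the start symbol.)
{ [P → . X E X], [P → . y F g], [P' → . P], [X → . +], [X → . g f +] }

First, augment the grammar with P' → P
I₀ = CLOSURE({ [P' → . P] }):
  [P' → . P] has the dot before P: add [P → . X E X], [P → . y F g]
  [P → . X E X] has the dot before X: add [X → . g f +], [X → . +]
No further items can be added.

I₀ = { [P → . X E X], [P → . y F g], [P' → . P], [X → . +], [X → . g f +] }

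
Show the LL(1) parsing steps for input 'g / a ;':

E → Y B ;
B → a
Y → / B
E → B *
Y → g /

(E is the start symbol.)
LL(1) parsing maintains a stack (initially the start symbol over $) and the input. At each step: if the stack top is a terminal, match it against the current input token; if it is a non-terminal N, replace it with the RHS of M[N, lookahead] (the unique production whose predict set contains the lookahead).

Stack is shown with the top on the left.

Stack      Input      Action
----------------------------
E $        g / a ; $  output E → Y B ;
Y B ; $    g / a ; $  output Y → g /
g / B ; $  g / a ; $  match 'g'
/ B ; $    / a ; $    match '/'
B ; $      a ; $      output B → a
a ; $      a ; $      match 'a'
; $        ; $        match ';'
$          $          accept

The string is accepted.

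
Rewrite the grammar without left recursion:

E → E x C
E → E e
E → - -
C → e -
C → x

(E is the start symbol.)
E → - - E'
E' → x C E'
E' → e E'
E' → ε
C → e -
C → x

E is directly left-recursive. The standard transformation for
  A → A α₁ | ... | A α_m | β₁ | ... | β_n
is
  A  → β₁ A' | ... | β_n A'
  A' → α₁ A' | ... | α_m A' | ε

E → - - becomes E → - - E'
E → E x C becomes E' → x C E'
E → E e becomes E' → e E'
Add E' → ε

Productions for other non-terminals are unchanged:
  C → e -
  C → x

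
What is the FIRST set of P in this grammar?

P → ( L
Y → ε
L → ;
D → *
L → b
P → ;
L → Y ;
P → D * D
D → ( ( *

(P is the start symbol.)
FIRST sets of the other non-terminals involved (by the same procedure, iterated to a fixed point):
  FIRST(D) = { '(', '*' }

From P → ( L:
  - '(' is a terminal: add '(' and stop
From P → ;:
  - ';' is a terminal: add ';' and stop
From P → D * D:
  - D is a non-terminal: add FIRST(D) \ {ε} = { '(', '*' }
    D is not nullable, so stop

Collecting: FIRST(P) = { '(', '*', ';' }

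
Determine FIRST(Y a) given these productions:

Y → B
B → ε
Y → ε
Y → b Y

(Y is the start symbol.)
FIRST sets of the non-terminals involved (from the grammar, by fixed-point iteration):
  FIRST(Y) = { 'b', ε }

To compute FIRST(Y a), process the symbols left to right:
Symbol Y is a non-terminal. Add FIRST(Y) \ {ε} = { 'b' }
Y is nullable (ε ∈ FIRST(Y)), continue to the next symbol.
Symbol a is a terminal. Add 'a' and stop.
FIRST(Y a) = { 'a', 'b' }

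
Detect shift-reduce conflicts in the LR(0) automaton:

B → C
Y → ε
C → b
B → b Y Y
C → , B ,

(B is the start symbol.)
A shift-reduce conflict occurs when an LR(0) state has both:
  - a complete (reduce) item [A → α .] (dot at the end), and
  - a shift item [B → β . c γ] (dot before a terminal).

Augment with B' → B and build the canonical LR(0) collection (I0 = CLOSURE({[B' → . B]}), then GOTO on every symbol after a dot until no new states appear). It has 9 states:
  I0: { [B → . C], [B → . b Y Y], [B' → . B], [C → . , B ,], [C → . b] }  — shift
  I1: { [B → . C], [B → . b Y Y], [C → , . B ,], [C → . , B ,], [C → . b] }  — shift
  I2: { [B' → B .] }  — accept
  I3: { [B → C .] }  — reduce
  I4: { [B → b . Y Y], [C → b .], [Y → .] }  — 2 reduces
  I5: { [B → b Y . Y], [Y → .] }  — reduce
  I6: { [B → b Y Y .] }  — reduce
  I7: { [C → , B . ,] }  — shift
  I8: { [C → , B , .] }  — reduce

No state contains both a complete item and a shift item.

Answer: No shift-reduce conflicts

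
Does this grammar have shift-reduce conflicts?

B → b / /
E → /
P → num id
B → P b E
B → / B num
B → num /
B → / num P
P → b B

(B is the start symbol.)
Yes — I10: [B → b / / .] vs [B → . / B num]

A shift-reduce conflict occurs when an LR(0) state has both:
  - a complete (reduce) item [A → α .] (dot at the end), and
  - a shift item [B → β . c γ] (dot before a terminal).

Augment with B' → B and build the canonical LR(0) collection (I0 = CLOSURE({[B' → . B]}), then GOTO on every symbol after a dot until no new states appear). It has 20 states:
  I0: { [B → . / B num], [B → . / num P], [B → . P b E], [B → . b / /], [B → . num /], [B' → . B], [P → . b B], [P → . num id] }  — shift
  I1: { [B → . / B num], [B → . / num P], [B → . P b E], [B → . b / /], [B → . num /], [B → / . B num], [B → / . num P], [P → . b B], [P → . num id] }  — shift
  I2: { [B' → B .] }  — accept
  I3: { [B → P . b E] }  — shift
  I4: { [B → . / B num], [B → . / num P], [B → . P b E], [B → . b / /], [B → . num /], [B → b . / /], [P → . b B], [P → . num id], [P → b . B] }  — shift
  I5: { [B → num . /], [P → num . id] }  — shift
  I6: { [B → num / .] }  — reduce
  I7: { [P → num id .] }  — reduce
  I8: { [B → . / B num], [B → . / num P], [B → . P b E], [B → . b / /], [B → . num /], [B → / . B num], [B → / . num P], [B → b / . /], [P → . b B], [P → . num id] }  — shift
  I9: { [P → b B .] }  — reduce
  I10: { [B → . / B num], [B → . / num P], [B → . P b E], [B → . b / /], [B → . num /], [B → / . B num], [B → / . num P], [B → b / / .], [P → . b B], [P → . num id] }  — shift, reduce
  I11: { [B → / B . num] }  — shift
  I12: { [B → / num . P], [B → num . /], [P → . b B], [P → . num id], [P → num . id] }  — shift
  I13: { [B → / num P .] }  — reduce
  I14: { [B → . / B num], [B → . / num P], [B → . P b E], [B → . b / /], [B → . num /], [P → . b B], [P → . num id], [P → b . B] }  — shift
  I15: { [P → num . id] }  — shift
  I16: { [B → / B num .] }  — reduce
  I17: { [B → P b . E], [E → . /] }  — shift
  I18: { [E → / .] }  — reduce
  I19: { [B → P b E .] }  — reduce

I10 contains reduce item [B → b / / .] and shift items [B → . / B num], [B → . / num P], [B → / . num P], [B → . b / /], [B → . num /], [P → . b B], [P → . num id] — shift-reduce conflict.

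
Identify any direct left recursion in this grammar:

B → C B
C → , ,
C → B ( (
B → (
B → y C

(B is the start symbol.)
Direct left recursion occurs when N → N α for some non-terminal N (the right-hand side begins with the left-hand side itself).

B → C B: starts with C
C → , ,: starts with ','
C → B ( (: starts with B
B → (: starts with '('
B → y C: starts with y

No direct left recursion found.

Answer: No direct left recursion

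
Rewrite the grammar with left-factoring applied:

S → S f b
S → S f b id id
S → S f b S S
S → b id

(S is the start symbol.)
Left-factoring transforms A → αβ₁ | αβ₂ into A → αA' and A' → β₁ | β₂
(α is the longest common prefix among the alternatives). Repeat until
no nonterminal has two alternatives with a common prefix.

Round 1: S has alternatives sharing prefix 'S f b'. Introduce S': S → S f b S'
  Add: S' → ε
  Add: S' → id id
  Add: S' → S S

No remaining common prefixes — done.

Resulting grammar:
S → S f b S'
S' → ε
S' → id id
S' → S S
S → b id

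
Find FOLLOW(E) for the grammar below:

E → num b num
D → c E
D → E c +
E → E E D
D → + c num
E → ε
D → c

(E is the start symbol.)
{ $, '+', 'c', 'num' }

To compute FOLLOW(E), find every occurrence of E on a right-hand side N → α E β: add FIRST(β) \ {ε}, and if β is empty or nullable also add FOLLOW(N). Iterate to a fixed point.

E is the start symbol, so $ ∈ FOLLOW(E).
In D → c E: E is at the end, add FOLLOW(D)
In D → E c +: E is followed by c '+', add FIRST(c '+') \ {ε} = { 'c' }
In E → E E D: E is followed by E D, add FIRST(E D) \ {ε} = { '+', 'c', 'num' }
In E → E E D: E is followed by D, add FIRST(D) \ {ε} = { '+', 'c', 'num' }

The FOLLOW sets referred to above (computed the same way, to a fixed point):
  FOLLOW(D) = { $, '+', 'c', 'num' }

Taking the union: FOLLOW(E) = { $, '+', 'c', 'num' }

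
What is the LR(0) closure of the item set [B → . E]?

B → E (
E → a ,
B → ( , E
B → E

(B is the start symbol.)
{ [B → . E], [E → . a ,] }

To compute CLOSURE, for each item [A → α.Bβ] where B is a non-terminal, add [B → .γ] for all productions B → γ; repeat for the newly added items until nothing changes.

Start with: [B → . E]
  [B → . E] has the dot before E: add [E → . a ,]
No further items can be added.

CLOSURE = { [B → . E], [E → . a ,] }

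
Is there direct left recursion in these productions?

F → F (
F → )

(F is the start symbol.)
Direct left recursion occurs when N → N α for some non-terminal N (the right-hand side begins with the left-hand side itself).

F → F (: LEFT RECURSIVE (starts with F)
F → ): starts with ')'

The grammar has direct left recursion on: F.

Answer: Yes, F is left-recursive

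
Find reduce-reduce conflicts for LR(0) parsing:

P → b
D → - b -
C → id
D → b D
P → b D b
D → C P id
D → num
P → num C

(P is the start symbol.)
Augment with P' → P and build the canonical LR(0) collection (I0 = CLOSURE({[P' → . P]}), then GOTO on every symbol after a dot until no new states appear). It has 17 states:
  I0: { [P → . b D b], [P → . b], [P → . num C], [P' → . P] }  — shift
  I1: { [P' → P .] }  — accept
  I2: { [C → . id], [D → . - b -], [D → . C P id], [D → . b D], [D → . num], [P → b . D b], [P → b .] }  — shift, reduce
  I3: { [C → . id], [P → num . C] }  — shift
  I4: { [P → num C .] }  — reduce
  I5: { [C → id .] }  — reduce
  I6: { [D → - . b -] }  — shift
  I7: { [D → C . P id], [P → . b D b], [P → . b], [P → . num C] }  — shift
  I8: { [P → b D . b] }  — shift
  I9: { [C → . id], [D → . - b -], [D → . C P id], [D → . b D], [D → . num], [D → b . D] }  — shift
  I10: { [D → num .] }  — reduce
  I11: { [D → b D .] }  — reduce
  I12: { [P → b D b .] }  — reduce
  I13: { [D → C P . id] }  — shift
  I14: { [D → C P id .] }  — reduce
  I15: { [D → - b . -] }  — shift
  I16: { [D → - b - .] }  — reduce

No state contains more than one complete item.

Answer: No reduce-reduce conflicts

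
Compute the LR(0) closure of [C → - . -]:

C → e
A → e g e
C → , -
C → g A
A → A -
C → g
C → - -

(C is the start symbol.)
To compute CLOSURE, for each item [A → α.Bβ] where B is a non-terminal, add [B → .γ] for all productions B → γ; repeat for the newly added items until nothing changes.

Start with: [C → - . -]
The dot precedes the terminal '-', so nothing is added.

CLOSURE = { [C → - . -] }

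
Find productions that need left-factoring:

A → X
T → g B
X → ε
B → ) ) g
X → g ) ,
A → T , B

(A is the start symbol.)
No, left-factoring is not needed

Left-factoring is needed when two productions for the same non-terminal
share a common prefix on the right-hand side.

Productions for A:
  A → X
  A → T , B
Productions for X:
  X → ε
  X → g ) ,

No common prefixes found.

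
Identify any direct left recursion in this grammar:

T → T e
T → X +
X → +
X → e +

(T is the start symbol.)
Yes, T is left-recursive

T → T e: LEFT RECURSIVE (starts with T)
T → X +: starts with X
X → +: starts with '+'
X → e +: starts with e

The grammar has direct left recursion on: T.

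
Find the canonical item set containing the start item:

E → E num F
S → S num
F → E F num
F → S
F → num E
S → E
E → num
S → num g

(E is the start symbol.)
{ [E → . E num F], [E → . num], [E' → . E] }

First, augment the grammar with E' → E
I₀ = CLOSURE({ [E' → . E] }):
  [E' → . E] has the dot before E: add [E → . E num F], [E → . num]
No further items can be added.

I₀ = { [E → . E num F], [E → . num], [E' → . E] }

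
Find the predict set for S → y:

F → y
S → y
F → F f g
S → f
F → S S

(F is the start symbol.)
{ 'y' }

PREDICT(S → y) = (FIRST(RHS) \ {ε}) ∪ (FOLLOW(S) if ε ∈ FIRST(RHS), i.e. RHS ⇒* ε)
FIRST(y) = { 'y' }
ε ∉ FIRST(y), so FOLLOW(S) is not added.
PREDICT(S → y) = { 'y' }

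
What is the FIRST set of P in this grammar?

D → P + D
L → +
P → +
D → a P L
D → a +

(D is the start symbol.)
{ '+' }

To compute FIRST(P), examine every production with P on the left-hand side, reading each right-hand side left to right until a non-nullable symbol is reached.

From P → +:
  - '+' is a terminal: add '+' and stop

Collecting: FIRST(P) = { '+' }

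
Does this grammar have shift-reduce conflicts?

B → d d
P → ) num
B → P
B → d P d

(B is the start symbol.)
Augment with B' → B and build the canonical LR(0) collection (I0 = CLOSURE({[B' → . B]}), then GOTO on every symbol after a dot until no new states appear). It has 9 states:
  I0: { [B → . P], [B → . d P d], [B → . d d], [B' → . B], [P → . ) num] }  — shift
  I1: { [P → ) . num] }  — shift
  I2: { [B' → B .] }  — accept
  I3: { [B → P .] }  — reduce
  I4: { [B → d . P d], [B → d . d], [P → . ) num] }  — shift
  I5: { [B → d P . d] }  — shift
  I6: { [B → d d .] }  — reduce
  I7: { [B → d P d .] }  — reduce
  I8: { [P → ) num .] }  — reduce

No state contains both a complete item and a shift item.

Answer: No shift-reduce conflicts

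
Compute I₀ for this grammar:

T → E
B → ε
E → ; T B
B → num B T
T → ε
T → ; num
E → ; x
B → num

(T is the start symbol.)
First, augment the grammar with T' → T
I₀ = CLOSURE({ [T' → . T] }):
  [T' → . T] has the dot before T: add [T → . E], [T → .], [T → . ; num]
  [T → . E] has the dot before E: add [E → . ; T B], [E → . ; x]
No further items can be added.

I₀ = { [E → . ; T B], [E → . ; x], [T → . ; num], [T → . E], [T → .], [T' → . T] }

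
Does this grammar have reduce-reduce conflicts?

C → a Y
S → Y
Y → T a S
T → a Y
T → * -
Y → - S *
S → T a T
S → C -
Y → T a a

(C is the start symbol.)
Augment with C' → C and build the canonical LR(0) collection (I0 = CLOSURE({[C' → . C]}), then GOTO on every symbol after a dot until no new states appear). It has 23 states:
  I0: { [C → . a Y], [C' → . C] }  — shift
  I1: { [C' → C .] }  — accept
  I2: { [C → a . Y], [T → . * -], [T → . a Y], [Y → . - S *], [Y → . T a S], [Y → . T a a] }  — shift
  I3: { [T → * . -] }  — shift
  I4: { [C → . a Y], [S → . C -], [S → . T a T], [S → . Y], [T → . * -], [T → . a Y], [Y → - . S *], [Y → . - S *], [Y → . T a S], [Y → . T a a] }  — shift
  I5: { [Y → T . a S], [Y → T . a a] }  — shift
  I6: { [C → a Y .] }  — reduce
  I7: { [T → . * -], [T → . a Y], [T → a . Y], [Y → . - S *], [Y → . T a S], [Y → . T a a] }  — shift
  I8: { [T → a Y .] }  — reduce
  I9: { [C → . a Y], [S → . C -], [S → . T a T], [S → . Y], [T → . * -], [T → . a Y], [Y → . - S *], [Y → . T a S], [Y → . T a a], [Y → T a . S], [Y → T a . a] }  — shift
  I10: { [S → C . -] }  — shift
  I11: { [Y → T a S .] }  — reduce
  I12: { [S → T . a T], [Y → T . a S], [Y → T . a a] }  — shift
  I13: { [S → Y .] }  — reduce
  I14: { [C → a . Y], [T → . * -], [T → . a Y], [T → a . Y], [Y → . - S *], [Y → . T a S], [Y → . T a a], [Y → T a a .] }  — shift, reduce
  I15: { [C → a Y .], [T → a Y .] }  — 2 reduces
  I16: { [C → . a Y], [S → . C -], [S → . T a T], [S → . Y], [S → T a . T], [T → . * -], [T → . a Y], [Y → . - S *], [Y → . T a S], [Y → . T a a], [Y → T a . S], [Y → T a . a] }  — shift
  I17: { [S → T . a T], [S → T a T .], [Y → T . a S], [Y → T . a a] }  — shift, reduce
  I18: { [S → C - .] }  — reduce
  I19: { [Y → - S . *] }  — shift
  I20: { [C → a . Y], [T → . * -], [T → . a Y], [T → a . Y], [Y → . - S *], [Y → . T a S], [Y → . T a a] }  — shift
  I21: { [Y → - S * .] }  — reduce
  I22: { [T → * - .] }  — reduce

I15 contains complete items [C → a Y .], [T → a Y .] — reduce-reduce conflict.

Answer: Yes — I15: [C → a Y .] vs [T → a Y .]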